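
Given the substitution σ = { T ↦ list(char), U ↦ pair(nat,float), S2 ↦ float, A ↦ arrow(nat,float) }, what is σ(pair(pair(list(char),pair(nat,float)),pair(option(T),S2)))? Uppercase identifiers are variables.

Replace each occurrence of T with list(char).
Replace each occurrence of S2 with float.
Result: pair(pair(list(char),pair(nat,float)),pair(option(list(char)),float)).

pair(pair(list(char),pair(nat,float)),pair(option(list(char)),float))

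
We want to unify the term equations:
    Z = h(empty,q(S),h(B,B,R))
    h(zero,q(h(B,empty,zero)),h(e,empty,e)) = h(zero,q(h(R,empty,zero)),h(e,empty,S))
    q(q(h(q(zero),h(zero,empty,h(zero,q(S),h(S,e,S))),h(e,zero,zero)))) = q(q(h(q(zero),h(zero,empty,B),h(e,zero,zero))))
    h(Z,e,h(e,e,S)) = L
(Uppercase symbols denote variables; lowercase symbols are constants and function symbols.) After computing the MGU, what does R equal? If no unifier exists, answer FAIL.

Bind Z := h(empty,q(S),h(B,B,R)); substituting into the one remaining equation that mentions Z gives: h(h(empty,q(S),h(B,B,R)),e,h(e,e,S)) = L.
Decompose h/3: zero = zero,  q(h(B,empty,zero)) = q(h(R,empty,zero)),  h(e,empty,e) = h(e,empty,S).
Delete trivial equation zero = zero.
Decompose q/1: h(B,empty,zero) = h(R,empty,zero).
Decompose h/3: B = R,  empty = empty,  zero = zero.
Bind B := R; substituting into the 2 remaining equations that mention B gives: q(q(h(q(zero),h(zero,empty,h(zero,q(S),h(S,e,S))),h(e,zero,zero)))) = q(q(h(q(zero),h(zero,empty,R),h(e,zero,zero)))),  h(h(empty,q(S),h(R,R,R)),e,h(e,e,S)) = L. Substituting into the earlier binding gives Z := h(empty,q(S),h(R,R,R)).
Delete trivial equation empty = empty.
Delete trivial equation zero = zero.
Decompose h/3: e = e,  empty = empty,  e = S.
Delete trivial equation e = e.
Delete trivial equation empty = empty.
Bind S := e; substituting into the remaining equations gives: q(q(h(q(zero),h(zero,empty,h(zero,q(e),h(e,e,e))),h(e,zero,zero)))) = q(q(h(q(zero),h(zero,empty,R),h(e,zero,zero)))),  h(h(empty,q(e),h(R,R,R)),e,h(e,e,e)) = L. Substituting into the earlier binding gives Z := h(empty,q(e),h(R,R,R)).
Decompose q/1: q(h(q(zero),h(zero,empty,h(zero,q(e),h(e,e,e))),h(e,zero,zero))) = q(h(q(zero),h(zero,empty,R),h(e,zero,zero))).
Decompose q/1: h(q(zero),h(zero,empty,h(zero,q(e),h(e,e,e))),h(e,zero,zero)) = h(q(zero),h(zero,empty,R),h(e,zero,zero)).
Decompose h/3: q(zero) = q(zero),  h(zero,empty,h(zero,q(e),h(e,e,e))) = h(zero,empty,R),  h(e,zero,zero) = h(e,zero,zero).
Delete trivial equation q(zero) = q(zero).
Decompose h/3: zero = zero,  empty = empty,  h(zero,q(e),h(e,e,e)) = R.
Delete trivial equation zero = zero.
Delete trivial equation empty = empty.
Bind R := h(zero,q(e),h(e,e,e)); substituting into the one remaining equation that mentions R gives: h(h(empty,q(e),h(h(zero,q(e),h(e,e,e)),h(zero,q(e),h(e,e,e)),h(zero,q(e),h(e,e,e)))),e,h(e,e,e)) = L. Substituting into the earlier bindings gives Z := h(empty,q(e),h(h(zero,q(e),h(e,e,e)),h(zero,q(e),h(e,e,e)),h(zero,q(e),h(e,e,e)))), B := h(zero,q(e),h(e,e,e)).
Delete trivial equation h(e,zero,zero) = h(e,zero,zero).
Bind L := h(h(empty,q(e),h(h(zero,q(e),h(e,e,e)),h(zero,q(e),h(e,e,e)),h(zero,q(e),h(e,e,e)))),e,h(e,e,e)).
MGU = { Z -> h(empty,q(e),h(h(zero,q(e),h(e,e,e)),h(zero,q(e),h(e,e,e)),h(zero,q(e),h(e,e,e)))), B -> h(zero,q(e),h(e,e,e)), S -> e, R -> h(zero,q(e),h(e,e,e)), L -> h(h(empty,q(e),h(h(zero,q(e),h(e,e,e)),h(zero,q(e),h(e,e,e)),h(zero,q(e),h(e,e,e)))),e,h(e,e,e)) }, so R -> h(zero,q(e),h(e,e,e)).

h(zero,q(e),h(e,e,e))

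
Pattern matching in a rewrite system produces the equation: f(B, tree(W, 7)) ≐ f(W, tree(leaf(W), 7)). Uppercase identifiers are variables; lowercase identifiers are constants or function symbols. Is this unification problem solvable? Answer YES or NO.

Decompose f/2: B ≐ W,  tree(W, 7) ≐ tree(leaf(W), 7).
Bind B := W; no other remaining equation mentions B.
Decompose tree/2: W ≐ leaf(W),  7 ≐ 7.
Occurs check fails: W occurs in leaf(W); the equation W ≐ leaf(W) has no finite solution.

NO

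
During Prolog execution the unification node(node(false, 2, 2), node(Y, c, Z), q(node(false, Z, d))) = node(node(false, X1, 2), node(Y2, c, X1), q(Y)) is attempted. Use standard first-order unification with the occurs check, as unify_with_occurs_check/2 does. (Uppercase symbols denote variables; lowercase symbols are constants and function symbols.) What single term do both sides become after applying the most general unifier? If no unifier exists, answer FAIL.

Decompose node/3: node(false, 2, 2) = node(false, X1, 2),  node(Y, c, Z) = node(Y2, c, X1),  q(node(false, Z, d)) = q(Y).
Decompose node/3: false = false,  2 = X1,  2 = 2.
Delete trivial equation false = false.
Bind X1 := 2; substituting into the one remaining equation that mentions X1 gives: node(Y, c, Z) = node(Y2, c, 2).
Delete trivial equation 2 = 2.
Decompose node/3: Y = Y2,  c = c,  Z = 2.
Bind Y := Y2; substituting into the one remaining equation that mentions Y gives: q(node(false, Z, d)) = q(Y2).
Delete trivial equation c = c.
Bind Z := 2; substituting into the remaining equation gives: q(node(false, 2, d)) = q(Y2).
Decompose q/1: node(false, 2, d) = Y2.
Bind Y2 := node(false, 2, d). Substituting into the earlier binding gives Y := node(false, 2, d).
Applying the MGU to either side gives node(node(false, 2, 2), node(node(false, 2, d), c, 2), q(node(false, 2, d))).

node(node(false, 2, 2), node(node(false, 2, d), c, 2), q(node(false, 2, d)))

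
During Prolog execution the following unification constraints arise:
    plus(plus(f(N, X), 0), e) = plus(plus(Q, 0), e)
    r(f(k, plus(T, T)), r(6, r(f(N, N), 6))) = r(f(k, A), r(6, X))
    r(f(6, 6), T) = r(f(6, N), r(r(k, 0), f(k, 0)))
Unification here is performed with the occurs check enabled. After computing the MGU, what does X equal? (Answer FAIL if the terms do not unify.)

r(f(6, 6), 6)

Decompose plus/2: plus(f(N, X), 0) = plus(Q, 0),  e = e.
Decompose plus/2: f(N, X) = Q,  0 = 0.
Bind Q := f(N, X); no other remaining equation mentions Q.
Delete trivial equation 0 = 0.
Delete trivial equation e = e.
Decompose r/2: f(k, plus(T, T)) = f(k, A),  r(6, r(f(N, N), 6)) = r(6, X).
Decompose f/2: k = k,  plus(T, T) = A.
Delete trivial equation k = k.
Bind A := plus(T, T); no other remaining equation mentions A.
Decompose r/2: 6 = 6,  r(f(N, N), 6) = X.
Delete trivial equation 6 = 6.
Bind X := r(f(N, N), 6); no other remaining equation mentions X. Substituting into the earlier binding gives Q := f(N, r(f(N, N), 6)).
Decompose r/2: f(6, 6) = f(6, N),  T = r(r(k, 0), f(k, 0)).
Decompose f/2: 6 = 6,  6 = N.
Delete trivial equation 6 = 6.
Bind N := 6; no other remaining equation mentions N. Substituting into the earlier bindings gives Q := f(6, r(f(6, 6), 6)), X := r(f(6, 6), 6).
Bind T := r(r(k, 0), f(k, 0)). Substituting into the earlier binding gives A := plus(r(r(k, 0), f(k, 0)), r(r(k, 0), f(k, 0))).
MGU = { Q = f(6, r(f(6, 6), 6)), A = plus(r(r(k, 0), f(k, 0)), r(r(k, 0), f(k, 0))), X = r(f(6, 6), 6), N = 6, T = r(r(k, 0), f(k, 0)) }, so X = r(f(6, 6), 6).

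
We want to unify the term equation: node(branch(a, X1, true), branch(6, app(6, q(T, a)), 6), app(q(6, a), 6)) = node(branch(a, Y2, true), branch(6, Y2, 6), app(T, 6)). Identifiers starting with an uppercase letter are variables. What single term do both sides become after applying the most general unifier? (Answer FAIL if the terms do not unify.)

Decompose node/3: branch(a, X1, true) = branch(a, Y2, true),  branch(6, app(6, q(T, a)), 6) = branch(6, Y2, 6),  app(q(6, a), 6) = app(T, 6).
Decompose branch/3: a = a,  X1 = Y2,  true = true.
Delete trivial equation a = a.
Bind X1 := Y2; no other remaining equation mentions X1.
Delete trivial equation true = true.
Decompose branch/3: 6 = 6,  app(6, q(T, a)) = Y2,  6 = 6.
Delete trivial equation 6 = 6.
Bind Y2 := app(6, q(T, a)); no other remaining equation mentions Y2. Substituting into the earlier binding gives X1 := app(6, q(T, a)).
Delete trivial equation 6 = 6.
Decompose app/2: q(6, a) = T,  6 = 6.
Bind T := q(6, a); no other remaining equation mentions T. Substituting into the earlier bindings gives X1 := app(6, q(q(6, a), a)), Y2 := app(6, q(q(6, a), a)).
Delete trivial equation 6 = 6.
Applying the MGU to either side gives node(branch(a, app(6, q(q(6, a), a)), true), branch(6, app(6, q(q(6, a), a)), 6), app(q(6, a), 6)).

node(branch(a, app(6, q(q(6, a), a)), true), branch(6, app(6, q(q(6, a), a)), 6), app(q(6, a), 6))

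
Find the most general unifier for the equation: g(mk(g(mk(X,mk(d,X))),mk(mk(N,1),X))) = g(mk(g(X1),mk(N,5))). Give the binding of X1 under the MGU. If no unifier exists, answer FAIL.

Decompose g/1: mk(g(mk(X,mk(d,X))),mk(mk(N,1),X)) = mk(g(X1),mk(N,5)).
Decompose mk/2: g(mk(X,mk(d,X))) = g(X1),  mk(mk(N,1),X) = mk(N,5).
Decompose g/1: mk(X,mk(d,X)) = X1.
Bind X1 := mk(X,mk(d,X)); no other remaining equation mentions X1.
Decompose mk/2: mk(N,1) = N,  X = 5.
Occurs check fails: N occurs in mk(N,1); the equation N = mk(N,1) has no finite solution.

FAIL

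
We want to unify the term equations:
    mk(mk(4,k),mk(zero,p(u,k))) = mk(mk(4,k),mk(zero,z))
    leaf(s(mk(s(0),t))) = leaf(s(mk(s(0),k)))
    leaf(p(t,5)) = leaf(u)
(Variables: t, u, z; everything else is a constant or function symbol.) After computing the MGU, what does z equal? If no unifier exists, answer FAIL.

p(p(k,5),k)

Decompose mk/2: mk(4,k) = mk(4,k),  mk(zero,p(u,k)) = mk(zero,z).
Delete trivial equation mk(4,k) = mk(4,k).
Decompose mk/2: zero = zero,  p(u,k) = z.
Delete trivial equation zero = zero.
Bind z := p(u,k); no other remaining equation mentions z.
Decompose leaf/1: s(mk(s(0),t)) = s(mk(s(0),k)).
Decompose s/1: mk(s(0),t) = mk(s(0),k).
Decompose mk/2: s(0) = s(0),  t = k.
Delete trivial equation s(0) = s(0).
Bind t := k; substituting into the remaining equation gives: leaf(p(k,5)) = leaf(u).
Decompose leaf/1: p(k,5) = u.
Bind u := p(k,5). Substituting into the earlier binding gives z := p(p(k,5),k).
MGU = { z := p(p(k,5),k), t := k, u := p(k,5) }, so z := p(p(k,5),k).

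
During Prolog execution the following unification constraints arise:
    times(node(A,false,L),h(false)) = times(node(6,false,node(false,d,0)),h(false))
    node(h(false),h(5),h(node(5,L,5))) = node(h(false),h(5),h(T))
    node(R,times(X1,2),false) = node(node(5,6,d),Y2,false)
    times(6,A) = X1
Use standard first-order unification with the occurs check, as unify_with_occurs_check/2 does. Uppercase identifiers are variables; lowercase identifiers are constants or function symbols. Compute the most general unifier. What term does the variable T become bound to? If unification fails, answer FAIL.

Decompose times/2: node(A,false,L) = node(6,false,node(false,d,0)),  h(false) = h(false).
Decompose node/3: A = 6,  false = false,  L = node(false,d,0).
Bind A := 6; substituting into the one remaining equation that mentions A gives: times(6,6) = X1.
Delete trivial equation false = false.
Bind L := node(false,d,0); substituting into the one remaining equation that mentions L gives: node(h(false),h(5),h(node(5,node(false,d,0),5))) = node(h(false),h(5),h(T)).
Delete trivial equation h(false) = h(false).
Decompose node/3: h(false) = h(false),  h(5) = h(5),  h(node(5,node(false,d,0),5)) = h(T).
Delete trivial equation h(false) = h(false).
Delete trivial equation h(5) = h(5).
Decompose h/1: node(5,node(false,d,0),5) = T.
Bind T := node(5,node(false,d,0),5); no other remaining equation mentions T.
Decompose node/3: R = node(5,6,d),  times(X1,2) = Y2,  false = false.
Bind R := node(5,6,d); no other remaining equation mentions R.
Bind Y2 := times(X1,2); no other remaining equation mentions Y2.
Delete trivial equation false = false.
Bind X1 := times(6,6). Substituting into the earlier binding gives Y2 := times(times(6,6),2).
MGU = { A = 6, L = node(false,d,0), T = node(5,node(false,d,0),5), R = node(5,6,d), Y2 = times(times(6,6),2), X1 = times(6,6) }, so T = node(5,node(false,d,0),5).

node(5,node(false,d,0),5)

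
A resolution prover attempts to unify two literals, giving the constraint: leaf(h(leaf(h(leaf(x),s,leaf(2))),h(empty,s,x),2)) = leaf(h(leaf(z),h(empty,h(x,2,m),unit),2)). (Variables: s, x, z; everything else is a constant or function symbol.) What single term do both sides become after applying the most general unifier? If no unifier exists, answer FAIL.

leaf(h(leaf(h(leaf(unit),h(unit,2,m),leaf(2))),h(empty,h(unit,2,m),unit),2))

Decompose leaf/1: h(leaf(h(leaf(x),s,leaf(2))),h(empty,s,x),2) = h(leaf(z),h(empty,h(x,2,m),unit),2).
Decompose h/3: leaf(h(leaf(x),s,leaf(2))) = leaf(z),  h(empty,s,x) = h(empty,h(x,2,m),unit),  2 = 2.
Decompose leaf/1: h(leaf(x),s,leaf(2)) = z.
Bind z := h(leaf(x),s,leaf(2)); no other remaining equation mentions z.
Decompose h/3: empty = empty,  s = h(x,2,m),  x = unit.
Delete trivial equation empty = empty.
Bind s := h(x,2,m); no other remaining equation mentions s. Substituting into the earlier binding gives z := h(leaf(x),h(x,2,m),leaf(2)).
Bind x := unit; no other remaining equation mentions x. Substituting into the earlier bindings gives z := h(leaf(unit),h(unit,2,m),leaf(2)), s := h(unit,2,m).
Delete trivial equation 2 = 2.
Applying the MGU to either side gives leaf(h(leaf(h(leaf(unit),h(unit,2,m),leaf(2))),h(empty,h(unit,2,m),unit),2)).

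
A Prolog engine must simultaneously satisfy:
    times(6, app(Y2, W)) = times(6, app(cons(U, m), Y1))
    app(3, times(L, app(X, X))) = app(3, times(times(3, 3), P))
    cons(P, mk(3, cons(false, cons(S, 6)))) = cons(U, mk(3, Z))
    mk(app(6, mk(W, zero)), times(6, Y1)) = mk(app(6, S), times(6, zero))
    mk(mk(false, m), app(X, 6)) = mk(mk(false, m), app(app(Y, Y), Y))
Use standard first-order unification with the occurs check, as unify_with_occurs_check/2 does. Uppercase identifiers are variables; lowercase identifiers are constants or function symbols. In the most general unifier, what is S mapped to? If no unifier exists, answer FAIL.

Decompose times/2: 6 = 6,  app(Y2, W) = app(cons(U, m), Y1).
Delete trivial equation 6 = 6.
Decompose app/2: Y2 = cons(U, m),  W = Y1.
Bind Y2 := cons(U, m); no other remaining equation mentions Y2.
Bind W := Y1; substituting into the one remaining equation that mentions W gives: mk(app(6, mk(Y1, zero)), times(6, Y1)) = mk(app(6, S), times(6, zero)).
Decompose app/2: 3 = 3,  times(L, app(X, X)) = times(times(3, 3), P).
Delete trivial equation 3 = 3.
Decompose times/2: L = times(3, 3),  app(X, X) = P.
Bind L := times(3, 3); no other remaining equation mentions L.
Bind P := app(X, X); substituting into the one remaining equation that mentions P gives: cons(app(X, X), mk(3, cons(false, cons(S, 6)))) = cons(U, mk(3, Z)).
Decompose cons/2: app(X, X) = U,  mk(3, cons(false, cons(S, 6))) = mk(3, Z).
Bind U := app(X, X); no other remaining equation mentions U. Substituting into the earlier binding gives Y2 := cons(app(X, X), m).
Decompose mk/2: 3 = 3,  cons(false, cons(S, 6)) = Z.
Delete trivial equation 3 = 3.
Bind Z := cons(false, cons(S, 6)); no other remaining equation mentions Z.
Decompose mk/2: app(6, mk(Y1, zero)) = app(6, S),  times(6, Y1) = times(6, zero).
Decompose app/2: 6 = 6,  mk(Y1, zero) = S.
Delete trivial equation 6 = 6.
Bind S := mk(Y1, zero); no other remaining equation mentions S. Substituting into the earlier binding gives Z := cons(false, cons(mk(Y1, zero), 6)).
Decompose times/2: 6 = 6,  Y1 = zero.
Delete trivial equation 6 = 6.
Bind Y1 := zero; no other remaining equation mentions Y1. Substituting into the earlier bindings gives W := zero, Z := cons(false, cons(mk(zero, zero), 6)), S := mk(zero, zero).
Decompose mk/2: mk(false, m) = mk(false, m),  app(X, 6) = app(app(Y, Y), Y).
Delete trivial equation mk(false, m) = mk(false, m).
Decompose app/2: X = app(Y, Y),  6 = Y.
Bind X := app(Y, Y); no other remaining equation mentions X. Substituting into the earlier bindings gives Y2 := cons(app(app(Y, Y), app(Y, Y)), m), P := app(app(Y, Y), app(Y, Y)), U := app(app(Y, Y), app(Y, Y)).
Bind Y := 6. Substituting into the earlier bindings gives Y2 := cons(app(app(6, 6), app(6, 6)), m), P := app(app(6, 6), app(6, 6)), U := app(app(6, 6), app(6, 6)), X := app(6, 6).
MGU = { Y2 = cons(app(app(6, 6), app(6, 6)), m), W = zero, L = times(3, 3), P = app(app(6, 6), app(6, 6)), U = app(app(6, 6), app(6, 6)), Z = cons(false, cons(mk(zero, zero), 6)), S = mk(zero, zero), Y1 = zero, X = app(6, 6), Y = 6 }, so S = mk(zero, zero).

mk(zero, zero)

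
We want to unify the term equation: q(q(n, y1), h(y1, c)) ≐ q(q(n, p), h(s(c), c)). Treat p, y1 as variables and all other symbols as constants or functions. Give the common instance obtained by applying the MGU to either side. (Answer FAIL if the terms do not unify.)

Decompose q/2: q(n, y1) ≐ q(n, p),  h(y1, c) ≐ h(s(c), c).
Decompose q/2: n ≐ n,  y1 ≐ p.
Delete trivial equation n ≐ n.
Bind y1 := p; substituting into the remaining equation gives: h(p, c) ≐ h(s(c), c).
Decompose h/2: p ≐ s(c),  c ≐ c.
Bind p := s(c); no other remaining equation mentions p. Substituting into the earlier binding gives y1 := s(c).
Delete trivial equation c ≐ c.
Applying the MGU to either side gives q(q(n, s(c)), h(s(c), c)).

q(q(n, s(c)), h(s(c), c))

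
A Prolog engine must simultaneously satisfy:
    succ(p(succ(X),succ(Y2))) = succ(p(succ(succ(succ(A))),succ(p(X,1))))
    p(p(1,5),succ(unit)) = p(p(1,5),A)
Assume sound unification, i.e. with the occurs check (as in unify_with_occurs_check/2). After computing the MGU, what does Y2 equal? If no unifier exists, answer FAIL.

p(succ(succ(succ(unit))),1)

Decompose succ/1: p(succ(X),succ(Y2)) = p(succ(succ(succ(A))),succ(p(X,1))).
Decompose p/2: succ(X) = succ(succ(succ(A))),  succ(Y2) = succ(p(X,1)).
Decompose succ/1: X = succ(succ(A)).
Bind X := succ(succ(A)); substituting into the one remaining equation that mentions X gives: succ(Y2) = succ(p(succ(succ(A)),1)).
Decompose succ/1: Y2 = p(succ(succ(A)),1).
Bind Y2 := p(succ(succ(A)),1); no other remaining equation mentions Y2.
Decompose p/2: p(1,5) = p(1,5),  succ(unit) = A.
Delete trivial equation p(1,5) = p(1,5).
Bind A := succ(unit). Substituting into the earlier bindings gives X := succ(succ(succ(unit))), Y2 := p(succ(succ(succ(unit))),1).
MGU = { X -> succ(succ(succ(unit))), Y2 -> p(succ(succ(succ(unit))),1), A -> succ(unit) }, so Y2 -> p(succ(succ(succ(unit))),1).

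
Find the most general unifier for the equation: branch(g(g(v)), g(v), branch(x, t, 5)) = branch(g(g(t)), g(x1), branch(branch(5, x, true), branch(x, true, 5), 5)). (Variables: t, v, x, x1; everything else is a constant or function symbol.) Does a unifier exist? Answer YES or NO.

NO

Decompose branch/3: g(g(v)) = g(g(t)),  g(v) = g(x1),  branch(x, t, 5) = branch(branch(5, x, true), branch(x, true, 5), 5).
Decompose g/1: g(v) = g(t).
Decompose g/1: v = t.
Bind v := t; substituting into the one remaining equation that mentions v gives: g(t) = g(x1).
Decompose g/1: t = x1.
Bind t := x1; substituting into the remaining equation gives: branch(x, x1, 5) = branch(branch(5, x, true), branch(x, true, 5), 5). Substituting into the earlier binding gives v := x1.
Decompose branch/3: x = branch(5, x, true),  x1 = branch(x, true, 5),  5 = 5.
Occurs check fails: x occurs in branch(5, x, true); the equation x = branch(5, x, true) has no finite solution.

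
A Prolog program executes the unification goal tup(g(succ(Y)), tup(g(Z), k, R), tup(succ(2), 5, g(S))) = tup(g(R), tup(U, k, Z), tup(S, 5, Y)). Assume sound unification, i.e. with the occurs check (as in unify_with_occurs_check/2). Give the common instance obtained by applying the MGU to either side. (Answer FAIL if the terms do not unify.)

tup(g(succ(g(succ(2)))), tup(g(succ(g(succ(2)))), k, succ(g(succ(2)))), tup(succ(2), 5, g(succ(2))))

Decompose tup/3: g(succ(Y)) = g(R),  tup(g(Z), k, R) = tup(U, k, Z),  tup(succ(2), 5, g(S)) = tup(S, 5, Y).
Decompose g/1: succ(Y) = R.
Bind R := succ(Y); substituting into the one remaining equation that mentions R gives: tup(g(Z), k, succ(Y)) = tup(U, k, Z).
Decompose tup/3: g(Z) = U,  k = k,  succ(Y) = Z.
Bind U := g(Z); no other remaining equation mentions U.
Delete trivial equation k = k.
Bind Z := succ(Y); no other remaining equation mentions Z. Substituting into the earlier binding gives U := g(succ(Y)).
Decompose tup/3: succ(2) = S,  5 = 5,  g(S) = Y.
Bind S := succ(2); substituting into the one remaining equation that mentions S gives: g(succ(2)) = Y.
Delete trivial equation 5 = 5.
Bind Y := g(succ(2)). Substituting into the earlier bindings gives R := succ(g(succ(2))), U := g(succ(g(succ(2)))), Z := succ(g(succ(2))).
Applying the MGU to either side gives tup(g(succ(g(succ(2)))), tup(g(succ(g(succ(2)))), k, succ(g(succ(2)))), tup(succ(2), 5, g(succ(2)))).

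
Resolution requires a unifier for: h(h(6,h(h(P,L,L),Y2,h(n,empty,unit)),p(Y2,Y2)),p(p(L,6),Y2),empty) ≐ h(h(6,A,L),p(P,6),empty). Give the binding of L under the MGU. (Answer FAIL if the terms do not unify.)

p(6,6)

Decompose h/3: h(6,h(h(P,L,L),Y2,h(n,empty,unit)),p(Y2,Y2)) ≐ h(6,A,L),  p(p(L,6),Y2) ≐ p(P,6),  empty ≐ empty.
Decompose h/3: 6 ≐ 6,  h(h(P,L,L),Y2,h(n,empty,unit)) ≐ A,  p(Y2,Y2) ≐ L.
Delete trivial equation 6 ≐ 6.
Bind A := h(h(P,L,L),Y2,h(n,empty,unit)); no other remaining equation mentions A.
Bind L := p(Y2,Y2); substituting into the one remaining equation that mentions L gives: p(p(p(Y2,Y2),6),Y2) ≐ p(P,6). Substituting into the earlier binding gives A := h(h(P,p(Y2,Y2),p(Y2,Y2)),Y2,h(n,empty,unit)).
Decompose p/2: p(p(Y2,Y2),6) ≐ P,  Y2 ≐ 6.
Bind P := p(p(Y2,Y2),6); no other remaining equation mentions P. Substituting into the earlier binding gives A := h(h(p(p(Y2,Y2),6),p(Y2,Y2),p(Y2,Y2)),Y2,h(n,empty,unit)).
Bind Y2 := 6; no other remaining equation mentions Y2. Substituting into the earlier bindings gives A := h(h(p(p(6,6),6),p(6,6),p(6,6)),6,h(n,empty,unit)), L := p(6,6), P := p(p(6,6),6).
Delete trivial equation empty ≐ empty.
MGU = { A ↦ h(h(p(p(6,6),6),p(6,6),p(6,6)),6,h(n,empty,unit)), L ↦ p(6,6), P ↦ p(p(6,6),6), Y2 ↦ 6 }, so L ↦ p(6,6).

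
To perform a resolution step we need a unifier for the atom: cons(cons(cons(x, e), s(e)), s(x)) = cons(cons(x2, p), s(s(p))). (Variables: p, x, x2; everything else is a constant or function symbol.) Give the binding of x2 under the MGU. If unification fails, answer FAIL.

cons(s(s(e)), e)

Decompose cons/2: cons(cons(x, e), s(e)) = cons(x2, p),  s(x) = s(s(p)).
Decompose cons/2: cons(x, e) = x2,  s(e) = p.
Bind x2 := cons(x, e); no other remaining equation mentions x2.
Bind p := s(e); substituting into the remaining equation gives: s(x) = s(s(s(e))).
Decompose s/1: x = s(s(e)).
Bind x := s(s(e)). Substituting into the earlier binding gives x2 := cons(s(s(e)), e).
MGU = { x2 -> cons(s(s(e)), e), p -> s(e), x -> s(s(e)) }, so x2 -> cons(s(s(e)), e).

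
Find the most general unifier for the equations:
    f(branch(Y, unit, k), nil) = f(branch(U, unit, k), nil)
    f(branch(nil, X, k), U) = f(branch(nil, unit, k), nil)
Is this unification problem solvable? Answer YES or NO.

Decompose f/2: branch(Y, unit, k) = branch(U, unit, k),  nil = nil.
Decompose branch/3: Y = U,  unit = unit,  k = k.
Bind Y := U; no other remaining equation mentions Y.
Delete trivial equation unit = unit.
Delete trivial equation k = k.
Delete trivial equation nil = nil.
Decompose f/2: branch(nil, X, k) = branch(nil, unit, k),  U = nil.
Decompose branch/3: nil = nil,  X = unit,  k = k.
Delete trivial equation nil = nil.
Bind X := unit; no other remaining equation mentions X.
Delete trivial equation k = k.
Bind U := nil. Substituting into the earlier binding gives Y := nil.
No equations remain and no clash or occurs-check failure arose, so a unifier exists.

YES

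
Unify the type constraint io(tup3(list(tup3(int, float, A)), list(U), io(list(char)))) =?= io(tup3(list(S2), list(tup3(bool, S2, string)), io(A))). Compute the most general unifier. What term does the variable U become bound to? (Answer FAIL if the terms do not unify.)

tup3(bool, tup3(int, float, list(char)), string)

Decompose io/1: tup3(list(tup3(int, float, A)), list(U), io(list(char))) =?= tup3(list(S2), list(tup3(bool, S2, string)), io(A)).
Decompose tup3/3: list(tup3(int, float, A)) =?= list(S2),  list(U) =?= list(tup3(bool, S2, string)),  io(list(char)) =?= io(A).
Decompose list/1: tup3(int, float, A) =?= S2.
Bind S2 := tup3(int, float, A); substituting into the one remaining equation that mentions S2 gives: list(U) =?= list(tup3(bool, tup3(int, float, A), string)).
Decompose list/1: U =?= tup3(bool, tup3(int, float, A), string).
Bind U := tup3(bool, tup3(int, float, A), string); no other remaining equation mentions U.
Decompose io/1: list(char) =?= A.
Bind A := list(char). Substituting into the earlier bindings gives S2 := tup3(int, float, list(char)), U := tup3(bool, tup3(int, float, list(char)), string).
MGU = { S2 := tup3(int, float, list(char)), U := tup3(bool, tup3(int, float, list(char)), string), A := list(char) }, so U := tup3(bool, tup3(int, float, list(char)), string).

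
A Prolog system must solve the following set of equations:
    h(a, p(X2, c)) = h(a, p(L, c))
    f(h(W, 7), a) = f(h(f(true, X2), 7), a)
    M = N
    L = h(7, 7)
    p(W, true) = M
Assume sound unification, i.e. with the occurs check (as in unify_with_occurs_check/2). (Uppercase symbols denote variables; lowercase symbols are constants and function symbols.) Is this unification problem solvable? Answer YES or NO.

Decompose h/2: a = a,  p(X2, c) = p(L, c).
Delete trivial equation a = a.
Decompose p/2: X2 = L,  c = c.
Bind X2 := L; substituting into the one remaining equation that mentions X2 gives: f(h(W, 7), a) = f(h(f(true, L), 7), a).
Delete trivial equation c = c.
Decompose f/2: h(W, 7) = h(f(true, L), 7),  a = a.
Decompose h/2: W = f(true, L),  7 = 7.
Bind W := f(true, L); substituting into the one remaining equation that mentions W gives: p(f(true, L), true) = M.
Delete trivial equation 7 = 7.
Delete trivial equation a = a.
Bind M := N; substituting into the one remaining equation that mentions M gives: p(f(true, L), true) = N.
Bind L := h(7, 7); substituting into the remaining equation gives: p(f(true, h(7, 7)), true) = N. Substituting into the earlier bindings gives X2 := h(7, 7), W := f(true, h(7, 7)).
Bind N := p(f(true, h(7, 7)), true). Substituting into the earlier binding gives M := p(f(true, h(7, 7)), true).
No equations remain and no clash or occurs-check failure arose, so a unifier exists.

YES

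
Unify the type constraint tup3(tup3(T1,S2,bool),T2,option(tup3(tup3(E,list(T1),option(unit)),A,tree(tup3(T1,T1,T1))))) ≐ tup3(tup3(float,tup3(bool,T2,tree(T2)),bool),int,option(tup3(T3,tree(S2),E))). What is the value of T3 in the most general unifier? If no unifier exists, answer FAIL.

Decompose tup3/3: tup3(T1,S2,bool) ≐ tup3(float,tup3(bool,T2,tree(T2)),bool),  T2 ≐ int,  option(tup3(tup3(E,list(T1),option(unit)),A,tree(tup3(T1,T1,T1)))) ≐ option(tup3(T3,tree(S2),E)).
Decompose tup3/3: T1 ≐ float,  S2 ≐ tup3(bool,T2,tree(T2)),  bool ≐ bool.
Bind T1 := float; substituting into the one remaining equation that mentions T1 gives: option(tup3(tup3(E,list(float),option(unit)),A,tree(tup3(float,float,float)))) ≐ option(tup3(T3,tree(S2),E)).
Bind S2 := tup3(bool,T2,tree(T2)); substituting into the one remaining equation that mentions S2 gives: option(tup3(tup3(E,list(float),option(unit)),A,tree(tup3(float,float,float)))) ≐ option(tup3(T3,tree(tup3(bool,T2,tree(T2))),E)).
Delete trivial equation bool ≐ bool.
Bind T2 := int; substituting into the remaining equation gives: option(tup3(tup3(E,list(float),option(unit)),A,tree(tup3(float,float,float)))) ≐ option(tup3(T3,tree(tup3(bool,int,tree(int))),E)). Substituting into the earlier binding gives S2 := tup3(bool,int,tree(int)).
Decompose option/1: tup3(tup3(E,list(float),option(unit)),A,tree(tup3(float,float,float))) ≐ tup3(T3,tree(tup3(bool,int,tree(int))),E).
Decompose tup3/3: tup3(E,list(float),option(unit)) ≐ T3,  A ≐ tree(tup3(bool,int,tree(int))),  tree(tup3(float,float,float)) ≐ E.
Bind T3 := tup3(E,list(float),option(unit)); no other remaining equation mentions T3.
Bind A := tree(tup3(bool,int,tree(int))); no other remaining equation mentions A.
Bind E := tree(tup3(float,float,float)). Substituting into the earlier binding gives T3 := tup3(tree(tup3(float,float,float)),list(float),option(unit)).
MGU = { T1 -> float, S2 -> tup3(bool,int,tree(int)), T2 -> int, T3 -> tup3(tree(tup3(float,float,float)),list(float),option(unit)), A -> tree(tup3(bool,int,tree(int))), E -> tree(tup3(float,float,float)) }, so T3 -> tup3(tree(tup3(float,float,float)),list(float),option(unit)).

tup3(tree(tup3(float,float,float)),list(float),option(unit))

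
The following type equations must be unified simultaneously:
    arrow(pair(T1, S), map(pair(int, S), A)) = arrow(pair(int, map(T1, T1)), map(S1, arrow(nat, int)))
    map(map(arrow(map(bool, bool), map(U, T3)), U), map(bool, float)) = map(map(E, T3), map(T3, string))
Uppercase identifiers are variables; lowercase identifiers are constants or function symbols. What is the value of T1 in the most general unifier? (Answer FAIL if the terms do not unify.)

Decompose arrow/2: pair(T1, S) = pair(int, map(T1, T1)),  map(pair(int, S), A) = map(S1, arrow(nat, int)).
Decompose pair/2: T1 = int,  S = map(T1, T1).
Bind T1 := int; substituting into the one remaining equation that mentions T1 gives: S = map(int, int).
Bind S := map(int, int); substituting into the one remaining equation that mentions S gives: map(pair(int, map(int, int)), A) = map(S1, arrow(nat, int)).
Decompose map/2: pair(int, map(int, int)) = S1,  A = arrow(nat, int).
Bind S1 := pair(int, map(int, int)); no other remaining equation mentions S1.
Bind A := arrow(nat, int); no other remaining equation mentions A.
Decompose map/2: map(arrow(map(bool, bool), map(U, T3)), U) = map(E, T3),  map(bool, float) = map(T3, string).
Decompose map/2: arrow(map(bool, bool), map(U, T3)) = E,  U = T3.
Bind E := arrow(map(bool, bool), map(U, T3)); no other remaining equation mentions E.
Bind U := T3; no other remaining equation mentions U. Substituting into the earlier binding gives E := arrow(map(bool, bool), map(T3, T3)).
Decompose map/2: bool = T3,  float = string.
Bind T3 := bool; no other remaining equation mentions T3. Substituting into the earlier bindings gives E := arrow(map(bool, bool), map(bool, bool)), U := bool.
Clash: constants float and string differ; no unifier exists.

FAIL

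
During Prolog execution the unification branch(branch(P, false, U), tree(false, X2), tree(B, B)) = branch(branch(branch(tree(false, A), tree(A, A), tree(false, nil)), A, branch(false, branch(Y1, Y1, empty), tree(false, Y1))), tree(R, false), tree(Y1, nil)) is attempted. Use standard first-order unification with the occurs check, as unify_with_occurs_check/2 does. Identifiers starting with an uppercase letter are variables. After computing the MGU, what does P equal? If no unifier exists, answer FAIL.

Decompose branch/3: branch(P, false, U) = branch(branch(tree(false, A), tree(A, A), tree(false, nil)), A, branch(false, branch(Y1, Y1, empty), tree(false, Y1))),  tree(false, X2) = tree(R, false),  tree(B, B) = tree(Y1, nil).
Decompose branch/3: P = branch(tree(false, A), tree(A, A), tree(false, nil)),  false = A,  U = branch(false, branch(Y1, Y1, empty), tree(false, Y1)).
Bind P := branch(tree(false, A), tree(A, A), tree(false, nil)); no other remaining equation mentions P.
Bind A := false; no other remaining equation mentions A. Substituting into the earlier binding gives P := branch(tree(false, false), tree(false, false), tree(false, nil)).
Bind U := branch(false, branch(Y1, Y1, empty), tree(false, Y1)); no other remaining equation mentions U.
Decompose tree/2: false = R,  X2 = false.
Bind R := false; no other remaining equation mentions R.
Bind X2 := false; no other remaining equation mentions X2.
Decompose tree/2: B = Y1,  B = nil.
Bind B := Y1; substituting into the remaining equation gives: Y1 = nil.
Bind Y1 := nil. Substituting into the earlier bindings gives U := branch(false, branch(nil, nil, empty), tree(false, nil)), B := nil.
MGU = { P -> branch(tree(false, false), tree(false, false), tree(false, nil)), A -> false, U -> branch(false, branch(nil, nil, empty), tree(false, nil)), R -> false, X2 -> false, B -> nil, Y1 -> nil }, so P -> branch(tree(false, false), tree(false, false), tree(false, nil)).

branch(tree(false, false), tree(false, false), tree(false, nil))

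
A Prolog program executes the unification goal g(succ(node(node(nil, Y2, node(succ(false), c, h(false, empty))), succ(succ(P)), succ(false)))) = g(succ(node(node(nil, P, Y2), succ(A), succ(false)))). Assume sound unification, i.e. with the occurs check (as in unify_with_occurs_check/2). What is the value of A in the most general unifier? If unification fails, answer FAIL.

succ(node(succ(false), c, h(false, empty)))

Decompose g/1: succ(node(node(nil, Y2, node(succ(false), c, h(false, empty))), succ(succ(P)), succ(false))) = succ(node(node(nil, P, Y2), succ(A), succ(false))).
Decompose succ/1: node(node(nil, Y2, node(succ(false), c, h(false, empty))), succ(succ(P)), succ(false)) = node(node(nil, P, Y2), succ(A), succ(false)).
Decompose node/3: node(nil, Y2, node(succ(false), c, h(false, empty))) = node(nil, P, Y2),  succ(succ(P)) = succ(A),  succ(false) = succ(false).
Decompose node/3: nil = nil,  Y2 = P,  node(succ(false), c, h(false, empty)) = Y2.
Delete trivial equation nil = nil.
Bind Y2 := P; substituting into the one remaining equation that mentions Y2 gives: node(succ(false), c, h(false, empty)) = P.
Bind P := node(succ(false), c, h(false, empty)); substituting into the one remaining equation that mentions P gives: succ(succ(node(succ(false), c, h(false, empty)))) = succ(A). Substituting into the earlier binding gives Y2 := node(succ(false), c, h(false, empty)).
Decompose succ/1: succ(node(succ(false), c, h(false, empty))) = A.
Bind A := succ(node(succ(false), c, h(false, empty))); no other remaining equation mentions A.
Delete trivial equation succ(false) = succ(false).
MGU = { Y2 = node(succ(false), c, h(false, empty)), P = node(succ(false), c, h(false, empty)), A = succ(node(succ(false), c, h(false, empty))) }, so A = succ(node(succ(false), c, h(false, empty))).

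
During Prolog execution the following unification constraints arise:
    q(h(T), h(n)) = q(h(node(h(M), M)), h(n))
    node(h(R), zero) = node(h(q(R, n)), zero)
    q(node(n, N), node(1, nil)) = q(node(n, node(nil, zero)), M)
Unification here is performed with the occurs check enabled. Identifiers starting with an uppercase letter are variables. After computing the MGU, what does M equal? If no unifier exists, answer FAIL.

FAIL

Decompose q/2: h(T) = h(node(h(M), M)),  h(n) = h(n).
Decompose h/1: T = node(h(M), M).
Bind T := node(h(M), M); no other remaining equation mentions T.
Delete trivial equation h(n) = h(n).
Decompose node/2: h(R) = h(q(R, n)),  zero = zero.
Decompose h/1: R = q(R, n).
Occurs check fails: R occurs in q(R, n); the equation R = q(R, n) has no finite solution.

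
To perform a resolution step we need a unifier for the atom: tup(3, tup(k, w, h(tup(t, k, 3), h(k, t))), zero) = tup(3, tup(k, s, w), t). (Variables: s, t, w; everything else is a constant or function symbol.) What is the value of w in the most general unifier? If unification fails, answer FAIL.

h(tup(zero, k, 3), h(k, zero))

Decompose tup/3: 3 = 3,  tup(k, w, h(tup(t, k, 3), h(k, t))) = tup(k, s, w),  zero = t.
Delete trivial equation 3 = 3.
Decompose tup/3: k = k,  w = s,  h(tup(t, k, 3), h(k, t)) = w.
Delete trivial equation k = k.
Bind w := s; substituting into the one remaining equation that mentions w gives: h(tup(t, k, 3), h(k, t)) = s.
Bind s := h(tup(t, k, 3), h(k, t)); no other remaining equation mentions s. Substituting into the earlier binding gives w := h(tup(t, k, 3), h(k, t)).
Bind t := zero. Substituting into the earlier bindings gives w := h(tup(zero, k, 3), h(k, zero)), s := h(tup(zero, k, 3), h(k, zero)).
MGU = { w := h(tup(zero, k, 3), h(k, zero)), s := h(tup(zero, k, 3), h(k, zero)), t := zero }, so w := h(tup(zero, k, 3), h(k, zero)).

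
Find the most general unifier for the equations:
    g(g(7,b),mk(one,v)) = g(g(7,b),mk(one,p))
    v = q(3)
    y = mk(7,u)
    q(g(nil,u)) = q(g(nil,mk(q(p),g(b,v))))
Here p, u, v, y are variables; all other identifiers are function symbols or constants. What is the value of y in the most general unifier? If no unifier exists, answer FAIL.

Decompose g/2: g(7,b) = g(7,b),  mk(one,v) = mk(one,p).
Delete trivial equation g(7,b) = g(7,b).
Decompose mk/2: one = one,  v = p.
Delete trivial equation one = one.
Bind v := p; substituting into the 2 remaining equations that mention v gives: p = q(3),  q(g(nil,u)) = q(g(nil,mk(q(p),g(b,p)))).
Bind p := q(3); substituting into the one remaining equation that mentions p gives: q(g(nil,u)) = q(g(nil,mk(q(q(3)),g(b,q(3))))). Substituting into the earlier binding gives v := q(3).
Bind y := mk(7,u); no other remaining equation mentions y.
Decompose q/1: g(nil,u) = g(nil,mk(q(q(3)),g(b,q(3)))).
Decompose g/2: nil = nil,  u = mk(q(q(3)),g(b,q(3))).
Delete trivial equation nil = nil.
Bind u := mk(q(q(3)),g(b,q(3))). Substituting into the earlier binding gives y := mk(7,mk(q(q(3)),g(b,q(3)))).
MGU = { v := q(3), p := q(3), y := mk(7,mk(q(q(3)),g(b,q(3)))), u := mk(q(q(3)),g(b,q(3))) }, so y := mk(7,mk(q(q(3)),g(b,q(3)))).

mk(7,mk(q(q(3)),g(b,q(3))))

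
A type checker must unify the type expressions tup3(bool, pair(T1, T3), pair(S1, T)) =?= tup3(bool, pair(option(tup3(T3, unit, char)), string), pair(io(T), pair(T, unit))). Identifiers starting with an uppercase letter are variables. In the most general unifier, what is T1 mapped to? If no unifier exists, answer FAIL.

FAIL

Decompose tup3/3: bool =?= bool,  pair(T1, T3) =?= pair(option(tup3(T3, unit, char)), string),  pair(S1, T) =?= pair(io(T), pair(T, unit)).
Delete trivial equation bool =?= bool.
Decompose pair/2: T1 =?= option(tup3(T3, unit, char)),  T3 =?= string.
Bind T1 := option(tup3(T3, unit, char)); no other remaining equation mentions T1.
Bind T3 := string; no other remaining equation mentions T3. Substituting into the earlier binding gives T1 := option(tup3(string, unit, char)).
Decompose pair/2: S1 =?= io(T),  T =?= pair(T, unit).
Bind S1 := io(T); no other remaining equation mentions S1.
Occurs check fails: T occurs in pair(T, unit); the equation T =?= pair(T, unit) has no finite solution.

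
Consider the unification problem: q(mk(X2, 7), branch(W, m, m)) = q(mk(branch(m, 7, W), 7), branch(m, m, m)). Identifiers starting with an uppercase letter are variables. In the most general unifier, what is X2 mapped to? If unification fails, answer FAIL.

branch(m, 7, m)

Decompose q/2: mk(X2, 7) = mk(branch(m, 7, W), 7),  branch(W, m, m) = branch(m, m, m).
Decompose mk/2: X2 = branch(m, 7, W),  7 = 7.
Bind X2 := branch(m, 7, W); no other remaining equation mentions X2.
Delete trivial equation 7 = 7.
Decompose branch/3: W = m,  m = m,  m = m.
Bind W := m; no other remaining equation mentions W. Substituting into the earlier binding gives X2 := branch(m, 7, m).
Delete trivial equation m = m.
Delete trivial equation m = m.
MGU = { X2 -> branch(m, 7, m), W -> m }, so X2 -> branch(m, 7, m).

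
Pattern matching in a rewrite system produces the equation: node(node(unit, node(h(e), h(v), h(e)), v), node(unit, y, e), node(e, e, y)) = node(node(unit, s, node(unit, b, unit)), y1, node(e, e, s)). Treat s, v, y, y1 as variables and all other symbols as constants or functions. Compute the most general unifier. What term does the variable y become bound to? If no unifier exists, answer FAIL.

node(h(e), h(node(unit, b, unit)), h(e))

Decompose node/3: node(unit, node(h(e), h(v), h(e)), v) = node(unit, s, node(unit, b, unit)),  node(unit, y, e) = y1,  node(e, e, y) = node(e, e, s).
Decompose node/3: unit = unit,  node(h(e), h(v), h(e)) = s,  v = node(unit, b, unit).
Delete trivial equation unit = unit.
Bind s := node(h(e), h(v), h(e)); substituting into the one remaining equation that mentions s gives: node(e, e, y) = node(e, e, node(h(e), h(v), h(e))).
Bind v := node(unit, b, unit); substituting into the one remaining equation that mentions v gives: node(e, e, y) = node(e, e, node(h(e), h(node(unit, b, unit)), h(e))). Substituting into the earlier binding gives s := node(h(e), h(node(unit, b, unit)), h(e)).
Bind y1 := node(unit, y, e); no other remaining equation mentions y1.
Decompose node/3: e = e,  e = e,  y = node(h(e), h(node(unit, b, unit)), h(e)).
Delete trivial equation e = e.
Delete trivial equation e = e.
Bind y := node(h(e), h(node(unit, b, unit)), h(e)). Substituting into the earlier binding gives y1 := node(unit, node(h(e), h(node(unit, b, unit)), h(e)), e).
MGU = { s -> node(h(e), h(node(unit, b, unit)), h(e)), v -> node(unit, b, unit), y1 -> node(unit, node(h(e), h(node(unit, b, unit)), h(e)), e), y -> node(h(e), h(node(unit, b, unit)), h(e)) }, so y -> node(h(e), h(node(unit, b, unit)), h(e)).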